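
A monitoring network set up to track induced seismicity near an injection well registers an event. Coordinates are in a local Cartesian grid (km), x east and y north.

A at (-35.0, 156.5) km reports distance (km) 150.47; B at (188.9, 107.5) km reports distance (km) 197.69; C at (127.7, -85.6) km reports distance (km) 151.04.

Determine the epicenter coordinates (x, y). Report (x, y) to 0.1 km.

x ≈ 14.5 km, y ≈ 14.4 km

Circle about each station: (x + 35.0)² + (y − 156.5)² = 150.47²; (x − 188.9)² + (y − 107.5)² = 197.69²; (x − 127.7)² + (y + 85.6)² = 151.04².
Subtracting pairs of circle equations eliminates x²+y² and gives linear equations (the radical axes):
447.8 x − 98.0 y = 5082.09
325.4 x − 484.2 y = -2254.46
Solving the 2×2 system: x ≈ 14.5, y ≈ 14.4 km.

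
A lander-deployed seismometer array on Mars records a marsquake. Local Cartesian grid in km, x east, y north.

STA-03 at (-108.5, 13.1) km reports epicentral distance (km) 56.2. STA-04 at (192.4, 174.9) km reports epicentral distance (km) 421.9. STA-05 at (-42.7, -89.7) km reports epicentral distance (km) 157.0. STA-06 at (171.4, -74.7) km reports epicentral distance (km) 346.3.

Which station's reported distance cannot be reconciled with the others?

STA-04

Solve using three stations at a time. Using STA-03, STA-05, STA-06 (subtract circle equations pairwise → linear system) gives (x, y) ≈ (-164.6, 9.3).
Distances from that point to each station vs reported:
  STA-03: calculated 56.2 vs reported 56.2 → residual 0.0 km
  STA-04: calculated 393.5 vs reported 421.9 → residual 28.4 km
  STA-05: calculated 157.0 vs reported 157.0 → residual 0.0 km
  STA-06: calculated 346.3 vs reported 346.3 → residual 0.0 km
STA-03, STA-05, STA-06 are mutually consistent (residuals ≈ 0); STA-04 is off by 28.4 km.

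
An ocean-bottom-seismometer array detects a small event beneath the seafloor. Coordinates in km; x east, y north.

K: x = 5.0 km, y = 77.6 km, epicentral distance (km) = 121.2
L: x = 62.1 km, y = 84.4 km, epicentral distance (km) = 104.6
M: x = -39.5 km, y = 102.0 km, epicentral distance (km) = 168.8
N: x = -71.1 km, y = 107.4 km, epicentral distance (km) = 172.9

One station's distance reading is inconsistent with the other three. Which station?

Solve using three stations at a time. Using K, L, M (subtract circle equations pairwise → linear system) gives (x, y) ≈ (78.3, -18.9).
Distances from that point to each station vs reported:
  K: calculated 121.1 vs reported 121.2 → residual 0.1 km
  L: calculated 104.5 vs reported 104.6 → residual 0.1 km
  M: calculated 168.8 vs reported 168.8 → residual 0.0 km
  N: calculated 195.6 vs reported 172.9 → residual 22.7 km
K, L, M are mutually consistent (residuals ≈ 0); N is off by 22.7 km.

N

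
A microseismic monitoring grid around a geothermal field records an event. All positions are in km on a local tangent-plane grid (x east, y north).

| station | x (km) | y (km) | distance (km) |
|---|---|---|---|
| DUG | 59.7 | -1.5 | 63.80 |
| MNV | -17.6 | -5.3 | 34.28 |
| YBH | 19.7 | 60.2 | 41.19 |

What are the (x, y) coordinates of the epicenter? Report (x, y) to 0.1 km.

x ≈ 1.0 km, y ≈ 23.5 km

Circle about each station: (x − 59.7)² + (y + 1.5)² = 63.80²; (x + 17.6)² + (y + 5.3)² = 34.28²; (x − 19.7)² + (y − 60.2)² = 41.19².
Subtracting pairs of circle equations eliminates x²+y² and gives linear equations (the radical axes):
-154.6 x − 7.6 y = -333.17
-80.0 x + 123.4 y = 2819.61
Solving the 2×2 system: x ≈ 1.0, y ≈ 23.5 km.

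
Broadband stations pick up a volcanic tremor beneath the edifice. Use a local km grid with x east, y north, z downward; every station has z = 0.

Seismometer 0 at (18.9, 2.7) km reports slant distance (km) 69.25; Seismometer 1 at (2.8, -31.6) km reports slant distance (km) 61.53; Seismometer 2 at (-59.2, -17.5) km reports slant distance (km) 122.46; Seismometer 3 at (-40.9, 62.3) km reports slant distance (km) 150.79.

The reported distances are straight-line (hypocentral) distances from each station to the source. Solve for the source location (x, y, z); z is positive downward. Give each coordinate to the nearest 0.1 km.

(56.3, -50.5, 23.8)

Each station gives a sphere (x−x_i)² + (y−y_i)² + z² = d_i² (stations at z=0).
Subtracting the Seismometer 0 sphere from Seismometer 1 and Seismometer 2: z² cancels, leaving linear equations in x and y:
-32.2 x − 68.6 y = 1651.52
-156.2 x − 40.4 y = -6754.50
Solving: x ≈ 56.305, y ≈ -50.504 km (keep extra digits for the depth step; rounded: 56.3, -50.5).
Then from the Seismometer 0 sphere: z² = 69.25² − (x − 18.9)² − (y − 2.7)² with x = 56.305, y = -50.504, so z ≈ 23.786 ≈ 23.8 km.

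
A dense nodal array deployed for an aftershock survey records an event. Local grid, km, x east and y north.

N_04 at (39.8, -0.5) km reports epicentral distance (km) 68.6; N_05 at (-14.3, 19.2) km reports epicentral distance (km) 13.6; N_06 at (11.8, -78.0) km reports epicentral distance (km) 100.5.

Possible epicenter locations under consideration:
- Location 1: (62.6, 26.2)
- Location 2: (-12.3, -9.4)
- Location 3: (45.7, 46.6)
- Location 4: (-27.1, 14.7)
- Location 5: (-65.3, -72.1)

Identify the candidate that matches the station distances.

Location 4

For each candidate, compare |candidate − station| to the reported distance:
Location 1: residuals N_04 33.5, N_05 63.6, N_06 15.4 → max 63.6 km
Location 2: residuals N_04 15.7, N_05 15.1, N_06 27.8 → max 27.8 km
Location 3: residuals N_04 21.1, N_05 52.4, N_06 28.6 → max 52.4 km
Location 4: residuals N_04 0.0, N_05 0.0, N_06 0.0 → max 0.0 km
Location 5: residuals N_04 58.6, N_05 91.0, N_06 23.2 → max 91.0 km
Only Location 4 has all residuals ≈ 0.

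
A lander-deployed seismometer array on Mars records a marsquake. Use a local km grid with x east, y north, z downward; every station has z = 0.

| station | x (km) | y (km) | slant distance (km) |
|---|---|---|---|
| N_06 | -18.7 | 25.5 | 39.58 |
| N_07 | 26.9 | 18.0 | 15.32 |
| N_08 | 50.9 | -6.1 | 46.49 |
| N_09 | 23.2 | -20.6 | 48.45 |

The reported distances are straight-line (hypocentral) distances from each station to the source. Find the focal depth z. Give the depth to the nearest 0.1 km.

Each station gives a sphere (x−x_i)² + (y−y_i)² + z² = d_i² (stations at z=0).
Subtracting the N_06 sphere from N_07 and N_08: z² cancels, leaving linear equations in x and y:
91.2 x − 15.0 y = 1379.54
139.2 x − 63.2 y = 1033.34
Solving: x ≈ 19.502, y ≈ 26.604 km (keep extra digits for the depth step; rounded: 19.5, 26.6).
Then from the N_06 sphere: z² = 39.58² − (x + 18.7)² − (y − 25.5)² with x = 19.502, y = 26.604, so z ≈ 10.294 ≈ 10.3 km.

depth ≈ 10.3 km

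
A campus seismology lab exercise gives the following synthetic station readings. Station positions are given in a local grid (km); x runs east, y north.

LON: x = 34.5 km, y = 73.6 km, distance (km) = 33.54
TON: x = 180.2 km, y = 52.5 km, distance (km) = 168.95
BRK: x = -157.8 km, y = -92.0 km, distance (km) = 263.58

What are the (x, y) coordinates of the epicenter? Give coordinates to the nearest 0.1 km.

Circle about each station: (x − 34.5)² + (y − 73.6)² = 33.54²; (x − 180.2)² + (y − 52.5)² = 168.95²; (x + 157.8)² + (y + 92.0)² = 263.58².
Subtracting pairs of circle equations eliminates x²+y² and gives linear equations (the radical axes):
291.4 x − 42.2 y = 1201.91
-384.6 x − 331.2 y = -41591.85
Solving the 2×2 system: x ≈ 19.1, y ≈ 103.4 km.

19.1 km east, 103.4 km north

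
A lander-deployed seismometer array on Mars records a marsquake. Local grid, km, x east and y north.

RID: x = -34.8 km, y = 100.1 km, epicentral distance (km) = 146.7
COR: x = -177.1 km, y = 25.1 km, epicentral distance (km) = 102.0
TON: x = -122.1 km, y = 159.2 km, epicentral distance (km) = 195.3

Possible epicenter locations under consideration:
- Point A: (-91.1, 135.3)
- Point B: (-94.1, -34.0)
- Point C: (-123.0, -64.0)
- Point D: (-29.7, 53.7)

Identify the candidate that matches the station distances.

For each candidate, compare |candidate − station| to the reported distance:
Point A: residuals RID 80.3, COR 37.8, TON 156.2 → max 156.2 km
Point B: residuals RID 0.1, COR 0.1, TON 0.1 → max 0.1 km
Point C: residuals RID 39.6, COR 2.2, TON 27.9 → max 39.6 km
Point D: residuals RID 100.0, COR 48.1, TON 55.1 → max 100.0 km
Only Point B has all residuals ≈ 0.

Point B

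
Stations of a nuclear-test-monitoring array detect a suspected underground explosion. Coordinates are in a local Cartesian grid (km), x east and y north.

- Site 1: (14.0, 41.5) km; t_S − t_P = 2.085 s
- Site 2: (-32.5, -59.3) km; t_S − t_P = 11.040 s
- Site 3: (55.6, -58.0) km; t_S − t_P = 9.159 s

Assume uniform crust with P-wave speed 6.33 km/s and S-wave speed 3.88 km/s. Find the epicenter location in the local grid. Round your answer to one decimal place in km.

Distance from S−P lag: d = Δt · v_P v_S / (v_P − v_S) = Δt · (6.33·3.88)/(6.33−3.88) ≈ 10.0247·Δt.
So d_Site 1 = 20.90, d_Site 2 = 110.67, d_Site 3 = 91.82 km.
Circle about each station: (x − 14.0)² + (y − 41.5)² = 20.90²; (x + 32.5)² + (y + 59.3)² = 110.67²; (x − 55.6)² + (y + 58.0)² = 91.82².
Subtracting the Site 1 equation from the Site 2 and Site 3 equations removes the quadratic terms:
-93.0 x − 201.6 y = -9156.55
83.2 x − 199.0 y = -3456.99
Solving the 2×2 system: x ≈ 31.9, y ≈ 30.7 km.

(31.9, 30.7)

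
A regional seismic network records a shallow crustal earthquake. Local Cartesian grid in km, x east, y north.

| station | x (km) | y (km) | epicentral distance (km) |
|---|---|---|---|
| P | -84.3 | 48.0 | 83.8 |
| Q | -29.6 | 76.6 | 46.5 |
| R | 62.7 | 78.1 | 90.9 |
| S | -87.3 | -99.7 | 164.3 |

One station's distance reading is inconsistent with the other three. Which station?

Solve using three stations at a time. Using P, Q, S (subtract circle equations pairwise → linear system) gives (x, y) ≈ (-0.9, 40.0).
Distances from that point to each station vs reported:
  P: calculated 83.8 vs reported 83.8 → residual 0.0 km
  Q: calculated 46.5 vs reported 46.5 → residual 0.0 km
  R: calculated 74.1 vs reported 90.9 → residual 16.8 km
  S: calculated 164.3 vs reported 164.3 → residual 0.0 km
P, Q, S are mutually consistent (residuals ≈ 0); R is off by 16.8 km.

R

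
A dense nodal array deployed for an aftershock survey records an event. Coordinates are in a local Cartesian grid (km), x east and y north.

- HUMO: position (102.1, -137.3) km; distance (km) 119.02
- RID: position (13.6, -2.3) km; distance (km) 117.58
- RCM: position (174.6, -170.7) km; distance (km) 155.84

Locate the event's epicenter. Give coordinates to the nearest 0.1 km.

(129.6, -21.5)

Circle about each station: (x − 102.1)² + (y + 137.3)² = 119.02²; (x − 13.6)² + (y + 2.3)² = 117.58²; (x − 174.6)² + (y + 170.7)² = 155.84².
Subtracting the HUMO equation from the RID and RCM equations removes the quadratic terms:
-177.0 x + 270.0 y = -28744.75
145.0 x − 66.8 y = 20227.60
Solving the 2×2 system: x ≈ 129.6, y ≈ -21.5 km.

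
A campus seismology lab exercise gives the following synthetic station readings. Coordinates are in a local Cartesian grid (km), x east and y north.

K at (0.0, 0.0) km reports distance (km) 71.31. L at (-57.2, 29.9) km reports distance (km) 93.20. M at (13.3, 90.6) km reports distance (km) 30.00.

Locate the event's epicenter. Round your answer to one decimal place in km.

Circle about each station: x² + y² = 71.31²; (x + 57.2)² + (y − 29.9)² = 93.20²; (x − 13.3)² + (y − 90.6)² = 30.00².
Subtracting the K equation from the L and M equations removes the quadratic terms:
-114.4 x + 59.8 y = 564.73
26.6 x + 181.2 y = 12570.37
Solving the 2×2 system: x ≈ 29.1, y ≈ 65.1 km.
Check against K (with the unrounded x, y): √(x²+y²) = 71.31 ≈ 71.31 km. ✓

29.1 km east, 65.1 km north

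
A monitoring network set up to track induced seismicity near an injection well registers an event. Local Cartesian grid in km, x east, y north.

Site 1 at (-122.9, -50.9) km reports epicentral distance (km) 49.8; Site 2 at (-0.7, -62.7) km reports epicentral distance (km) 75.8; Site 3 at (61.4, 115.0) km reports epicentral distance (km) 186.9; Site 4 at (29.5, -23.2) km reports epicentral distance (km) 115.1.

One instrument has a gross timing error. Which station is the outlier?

Site 3

Solve using three stations at a time. Using Site 1, Site 2, Site 4 (subtract circle equations pairwise → linear system) gives (x, y) ≈ (-76.3, -68.6).
Distances from that point to each station vs reported:
  Site 1: calculated 49.8 vs reported 49.8 → residual 0.0 km
  Site 2: calculated 75.8 vs reported 75.8 → residual 0.0 km
  Site 3: calculated 229.5 vs reported 186.9 → residual 42.6 km
  Site 4: calculated 115.1 vs reported 115.1 → residual 0.0 km
Site 1, Site 2, Site 4 are mutually consistent (residuals ≈ 0); Site 3 is off by 42.6 km.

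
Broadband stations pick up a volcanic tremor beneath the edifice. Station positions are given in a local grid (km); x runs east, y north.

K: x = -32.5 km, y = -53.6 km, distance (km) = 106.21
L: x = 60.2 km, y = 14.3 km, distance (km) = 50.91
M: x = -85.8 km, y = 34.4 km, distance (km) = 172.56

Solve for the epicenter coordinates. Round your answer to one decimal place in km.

72.1 km east, -35.2 km north

Circle about each station: (x + 32.5)² + (y + 53.6)² = 106.21²; (x − 60.2)² + (y − 14.3)² = 50.91²; (x + 85.8)² + (y − 34.4)² = 172.56².
Subtracting pairs of circle equations eliminates x²+y² and gives linear equations (the radical axes):
185.4 x + 135.8 y = 8588.06
-106.6 x + 176.0 y = -13880.60
Solving the 2×2 system: x ≈ 72.1, y ≈ -35.2 km.
Check against K (with the unrounded x, y): √((x + 32.5)²+(y + 53.6)²) = 106.21 ≈ 106.21 km. ✓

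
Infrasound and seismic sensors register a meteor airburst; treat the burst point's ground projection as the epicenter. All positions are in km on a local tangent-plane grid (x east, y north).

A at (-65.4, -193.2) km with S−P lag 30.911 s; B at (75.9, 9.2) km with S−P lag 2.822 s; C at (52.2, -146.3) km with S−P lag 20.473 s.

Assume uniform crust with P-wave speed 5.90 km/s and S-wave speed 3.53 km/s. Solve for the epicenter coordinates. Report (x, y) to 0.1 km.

x ≈ 90.0 km, y ≈ 29.6 km

Distance from S−P lag: d = Δt · v_P v_S / (v_P − v_S) = Δt · (5.90·3.53)/(5.90−3.53) ≈ 8.7878·Δt.
So d_A = 271.64, d_B = 24.80, d_C = 179.91 km.
Circle about each station: (x + 65.4)² + (y + 193.2)² = 271.64²; (x − 75.9)² + (y − 9.2)² = 24.80²; (x − 52.2)² + (y + 146.3)² = 179.91².
Subtracting the A equation from the B and C equations removes the quadratic terms:
282.6 x + 404.8 y = 37415.30
235.2 x + 93.8 y = 23945.81
Solving the 2×2 system: x ≈ 90.0, y ≈ 29.6 km.
Check against A (with the unrounded x, y): √((x + 65.4)²+(y + 193.2)²) = 271.64 ≈ 271.64 km. ✓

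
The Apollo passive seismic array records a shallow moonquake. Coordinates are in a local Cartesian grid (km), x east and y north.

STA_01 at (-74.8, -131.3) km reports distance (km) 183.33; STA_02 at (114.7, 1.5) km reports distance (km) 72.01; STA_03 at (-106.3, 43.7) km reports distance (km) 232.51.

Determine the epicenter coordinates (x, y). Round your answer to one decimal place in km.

Circle about each station: (x + 74.8)² + (y + 131.3)² = 183.33²; (x − 114.7)² + (y − 1.5)² = 72.01²; (x + 106.3)² + (y − 43.7)² = 232.51².
Subtracting the STA_01 equation from the STA_02 and STA_03 equations removes the quadratic terms:
379.0 x + 265.6 y = 18748.06
-63.0 x + 350.0 y = -30076.36
Solving the 2×2 system: x ≈ 97.4, y ≈ -68.4 km.

97.4 km east, -68.4 km north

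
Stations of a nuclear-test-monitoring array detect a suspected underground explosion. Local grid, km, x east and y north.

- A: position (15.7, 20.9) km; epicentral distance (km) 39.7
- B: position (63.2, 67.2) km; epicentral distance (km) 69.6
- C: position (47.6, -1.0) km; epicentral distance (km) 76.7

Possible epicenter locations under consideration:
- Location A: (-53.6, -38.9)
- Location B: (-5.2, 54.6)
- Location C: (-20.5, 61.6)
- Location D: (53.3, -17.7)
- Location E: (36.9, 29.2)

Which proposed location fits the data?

For each candidate, compare |candidate − station| to the reported distance:
Location A: residuals A 51.8, B 88.2, C 31.4 → max 88.2 km
Location B: residuals A 0.0, B 0.0, C 0.0 → max 0.0 km
Location C: residuals A 14.8, B 14.3, C 15.8 → max 15.8 km
Location D: residuals A 14.2, B 15.9, C 59.1 → max 59.1 km
Location E: residuals A 16.9, B 23.4, C 44.7 → max 44.7 km
Only Location B has all residuals ≈ 0.

Location B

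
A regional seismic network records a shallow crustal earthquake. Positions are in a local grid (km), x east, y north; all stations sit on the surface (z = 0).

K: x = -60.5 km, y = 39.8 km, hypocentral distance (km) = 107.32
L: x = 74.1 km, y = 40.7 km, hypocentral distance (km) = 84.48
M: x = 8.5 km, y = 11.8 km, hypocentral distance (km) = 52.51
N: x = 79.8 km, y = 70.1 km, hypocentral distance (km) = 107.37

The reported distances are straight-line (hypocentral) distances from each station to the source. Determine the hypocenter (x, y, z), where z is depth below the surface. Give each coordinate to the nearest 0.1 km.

Each station gives a sphere (x−x_i)² + (y−y_i)² + z² = d_i² (stations at z=0).
Subtracting the K sphere from L and M: z² cancels, leaving linear equations in x and y:
269.2 x + 1.8 y = 6283.72
138.0 x − 56.0 y = 3727.48
Solving: x ≈ 23.402, y ≈ -8.894 km (keep extra digits for the depth step; rounded: 23.4, -8.9).
Then from the K sphere: z² = 107.32² − (x + 60.5)² − (y − 39.8)² with x = 23.402, y = -8.894, so z ≈ 45.901 ≈ 45.9 km.

x ≈ 23.4 km, y ≈ -8.9 km, depth ≈ 45.9 km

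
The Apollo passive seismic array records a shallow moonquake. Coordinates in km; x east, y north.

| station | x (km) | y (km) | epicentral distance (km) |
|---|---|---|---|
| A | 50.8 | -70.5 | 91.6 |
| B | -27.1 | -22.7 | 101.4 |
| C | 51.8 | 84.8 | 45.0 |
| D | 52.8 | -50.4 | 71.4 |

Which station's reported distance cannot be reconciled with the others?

C

Solve using three stations at a time. Using A, B, D (subtract circle equations pairwise → linear system) gives (x, y) ≈ (64.9, 20.1).
Distances from that point to each station vs reported:
  A: calculated 91.7 vs reported 91.6 → residual 0.1 km
  B: calculated 101.5 vs reported 101.4 → residual 0.1 km
  C: calculated 66.0 vs reported 45.0 → residual 21.0 km
  D: calculated 71.6 vs reported 71.4 → residual 0.2 km
A, B, D are mutually consistent (residuals ≈ 0); C is off by 21.0 km.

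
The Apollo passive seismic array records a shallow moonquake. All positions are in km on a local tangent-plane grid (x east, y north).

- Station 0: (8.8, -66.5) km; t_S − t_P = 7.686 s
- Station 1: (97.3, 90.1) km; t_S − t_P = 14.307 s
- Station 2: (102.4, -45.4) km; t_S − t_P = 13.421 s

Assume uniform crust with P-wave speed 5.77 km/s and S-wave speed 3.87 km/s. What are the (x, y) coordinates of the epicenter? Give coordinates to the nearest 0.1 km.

Distance from S−P lag: d = Δt · v_P v_S / (v_P − v_S) = Δt · (5.77·3.87)/(5.77−3.87) ≈ 11.7526·Δt.
So d_Station 0 = 90.33, d_Station 1 = 168.14, d_Station 2 = 157.73 km.
Circle about each station: (x − 8.8)² + (y + 66.5)² = 90.33²; (x − 97.3)² + (y − 90.1)² = 168.14²; (x − 102.4)² + (y + 45.4)² = 157.73².
Subtracting the Station 0 equation from the Station 1 and Station 2 equations removes the quadratic terms:
177.0 x + 313.2 y = -7025.94
187.2 x + 42.2 y = -8672.01
Solving the 2×2 system: x ≈ -47.3, y ≈ 4.3 km.
Check against Station 0 (with the unrounded x, y): √((x − 8.8)²+(y + 66.5)²) = 90.32 ≈ 90.33 km. ✓

x ≈ -47.3 km, y ≈ 4.3 km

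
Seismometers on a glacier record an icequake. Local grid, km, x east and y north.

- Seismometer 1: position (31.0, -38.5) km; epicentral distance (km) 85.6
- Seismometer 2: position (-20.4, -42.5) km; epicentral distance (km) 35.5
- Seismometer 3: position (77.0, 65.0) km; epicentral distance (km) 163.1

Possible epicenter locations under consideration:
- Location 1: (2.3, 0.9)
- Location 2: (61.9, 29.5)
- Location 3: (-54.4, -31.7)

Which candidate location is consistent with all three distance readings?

Location 3

For each candidate, compare |candidate − station| to the reported distance:
Location 1: residuals Seismometer 1 36.9, Seismometer 2 13.5, Seismometer 3 64.7 → max 64.7 km
Location 2: residuals Seismometer 1 10.9, Seismometer 2 73.8, Seismometer 3 124.5 → max 124.5 km
Location 3: residuals Seismometer 1 0.1, Seismometer 2 0.2, Seismometer 3 0.0 → max 0.2 km
Only Location 3 has all residuals ≈ 0.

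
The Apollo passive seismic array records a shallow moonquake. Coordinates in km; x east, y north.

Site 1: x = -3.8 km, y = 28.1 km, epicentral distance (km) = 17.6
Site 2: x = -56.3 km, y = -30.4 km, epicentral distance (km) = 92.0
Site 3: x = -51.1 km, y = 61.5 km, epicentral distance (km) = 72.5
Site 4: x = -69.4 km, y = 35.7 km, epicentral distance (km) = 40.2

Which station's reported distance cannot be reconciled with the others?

Solve using three stations at a time. Using Site 1, Site 2, Site 3 (subtract circle equations pairwise → linear system) gives (x, y) ≈ (13.8, 29.2).
Distances from that point to each station vs reported:
  Site 1: calculated 17.6 vs reported 17.6 → residual 0.0 km
  Site 2: calculated 92.0 vs reported 92.0 → residual 0.0 km
  Site 3: calculated 72.5 vs reported 72.5 → residual 0.0 km
  Site 4: calculated 83.5 vs reported 40.2 → residual 43.3 km
Site 1, Site 2, Site 3 are mutually consistent (residuals ≈ 0); Site 4 is off by 43.3 km.

Site 4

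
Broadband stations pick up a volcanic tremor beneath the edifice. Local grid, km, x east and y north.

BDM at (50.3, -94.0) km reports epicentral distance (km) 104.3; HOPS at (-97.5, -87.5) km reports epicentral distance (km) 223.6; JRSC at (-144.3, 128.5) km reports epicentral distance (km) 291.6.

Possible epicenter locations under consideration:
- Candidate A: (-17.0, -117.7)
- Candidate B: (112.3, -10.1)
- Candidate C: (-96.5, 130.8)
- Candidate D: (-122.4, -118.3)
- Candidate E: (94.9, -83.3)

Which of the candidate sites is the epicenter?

For each candidate, compare |candidate − station| to the reported distance:
Candidate A: residuals BDM 32.9, HOPS 137.6, JRSC 14.4 → max 137.6 km
Candidate B: residuals BDM 0.0, HOPS 0.0, JRSC 0.0 → max 0.0 km
Candidate C: residuals BDM 164.2, HOPS 5.3, JRSC 243.7 → max 243.7 km
Candidate D: residuals BDM 70.1, HOPS 184.0, JRSC 43.8 → max 184.0 km
Candidate E: residuals BDM 58.4, HOPS 31.2, JRSC 27.9 → max 58.4 km
Only Candidate B has all residuals ≈ 0.

Candidate B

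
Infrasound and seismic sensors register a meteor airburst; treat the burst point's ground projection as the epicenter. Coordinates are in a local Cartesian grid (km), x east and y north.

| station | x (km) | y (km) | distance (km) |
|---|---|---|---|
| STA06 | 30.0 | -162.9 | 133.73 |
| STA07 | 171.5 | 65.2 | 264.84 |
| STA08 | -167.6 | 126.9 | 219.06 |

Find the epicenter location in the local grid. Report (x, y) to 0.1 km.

-59.8 km east, -63.8 km north

Circle about each station: (x − 30.0)² + (y + 162.9)² = 133.73²; (x − 171.5)² + (y − 65.2)² = 264.84²; (x + 167.6)² + (y − 126.9)² = 219.06².
Subtracting pairs of circle equations eliminates x²+y² and gives linear equations (the radical axes):
283.0 x + 456.2 y = -46029.63
-395.2 x + 579.6 y = -13346.61
Solving the 2×2 system: x ≈ -59.8, y ≈ -63.8 km.
Check against STA06 (with the unrounded x, y): √((x − 30.0)²+(y + 162.9)²) = 133.73 ≈ 133.73 km. ✓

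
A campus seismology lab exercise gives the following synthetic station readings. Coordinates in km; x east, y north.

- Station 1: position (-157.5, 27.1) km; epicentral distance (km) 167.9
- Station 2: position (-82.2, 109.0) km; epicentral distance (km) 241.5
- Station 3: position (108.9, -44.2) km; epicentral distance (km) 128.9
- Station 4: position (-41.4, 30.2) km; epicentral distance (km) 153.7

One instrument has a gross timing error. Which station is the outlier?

Solve using three stations at a time. Using Station 2, Station 3, Station 4 (subtract circle equations pairwise → linear system) gives (x, y) ≈ (2.5, -117.3).
Distances from that point to each station vs reported:
  Station 1: calculated 215.5 vs reported 167.9 → residual 47.6 km
  Station 2: calculated 241.6 vs reported 241.5 → residual 0.1 km
  Station 3: calculated 129.1 vs reported 128.9 → residual 0.2 km
  Station 4: calculated 153.9 vs reported 153.7 → residual 0.2 km
Station 2, Station 3, Station 4 are mutually consistent (residuals ≈ 0); Station 1 is off by 47.6 km.

Station 1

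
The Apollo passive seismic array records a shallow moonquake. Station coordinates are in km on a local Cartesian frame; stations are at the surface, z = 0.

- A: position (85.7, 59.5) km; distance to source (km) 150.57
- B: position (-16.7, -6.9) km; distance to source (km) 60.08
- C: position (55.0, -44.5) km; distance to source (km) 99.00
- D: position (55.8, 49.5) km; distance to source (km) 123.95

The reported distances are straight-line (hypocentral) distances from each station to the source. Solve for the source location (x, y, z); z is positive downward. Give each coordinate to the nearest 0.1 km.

x ≈ -24.4 km, y ≈ -26.4 km, depth ≈ 56.3 km

Each station gives a sphere (x−x_i)² + (y−y_i)² + z² = d_i² (stations at z=0).
Subtracting the A sphere from B and C: z² cancels, leaving linear equations in x and y:
-204.8 x − 132.8 y = 8503.48
-61.4 x − 208.0 y = 6990.83
Solving: x ≈ -24.397, y ≈ -26.408 km (keep extra digits for the depth step; rounded: -24.4, -26.4).
Then from the A sphere: z² = 150.57² − (x − 85.7)² − (y − 59.5)² with x = -24.397, y = -26.408, so z ≈ 56.301 ≈ 56.3 km.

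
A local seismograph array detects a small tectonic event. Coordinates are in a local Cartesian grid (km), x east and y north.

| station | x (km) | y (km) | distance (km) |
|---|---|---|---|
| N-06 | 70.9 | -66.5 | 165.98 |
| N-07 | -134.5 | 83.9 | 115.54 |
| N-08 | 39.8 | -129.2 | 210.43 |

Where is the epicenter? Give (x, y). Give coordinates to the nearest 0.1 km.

x ≈ -19.5 km, y ≈ 72.7 km

Circle about each station: (x − 70.9)² + (y + 66.5)² = 165.98²; (x + 134.5)² + (y − 83.9)² = 115.54²; (x − 39.8)² + (y + 129.2)² = 210.43².
Subtracting pairs of circle equations eliminates x²+y² and gives linear equations (the radical axes):
-410.8 x + 300.8 y = 29880.27
-62.2 x − 125.4 y = -7903.80
Solving the 2×2 system: x ≈ -19.5, y ≈ 72.7 km.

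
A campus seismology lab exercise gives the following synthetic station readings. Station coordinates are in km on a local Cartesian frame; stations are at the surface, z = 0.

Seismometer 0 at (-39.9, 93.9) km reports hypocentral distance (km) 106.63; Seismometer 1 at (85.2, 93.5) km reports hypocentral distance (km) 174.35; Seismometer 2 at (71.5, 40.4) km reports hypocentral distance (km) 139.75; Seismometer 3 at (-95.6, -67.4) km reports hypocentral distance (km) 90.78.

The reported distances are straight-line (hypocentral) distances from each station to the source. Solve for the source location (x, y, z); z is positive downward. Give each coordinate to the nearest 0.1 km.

(-53.7, -1.3, 46.0)

Each station gives a sphere (x−x_i)² + (y−y_i)² + z² = d_i² (stations at z=0).
Subtracting the Seismometer 0 sphere from Seismometer 1 and Seismometer 2: z² cancels, leaving linear equations in x and y:
250.2 x − 0.8 y = -13435.90
222.8 x − 107.0 y = -11824.92
Solving: x ≈ -53.705, y ≈ -1.313 km (keep extra digits for the depth step; rounded: -53.7, -1.3).
Then from the Seismometer 0 sphere: z² = 106.63² − (x + 39.9)² − (y − 93.9)² with x = -53.705, y = -1.313, so z ≈ 45.977 ≈ 46.0 km.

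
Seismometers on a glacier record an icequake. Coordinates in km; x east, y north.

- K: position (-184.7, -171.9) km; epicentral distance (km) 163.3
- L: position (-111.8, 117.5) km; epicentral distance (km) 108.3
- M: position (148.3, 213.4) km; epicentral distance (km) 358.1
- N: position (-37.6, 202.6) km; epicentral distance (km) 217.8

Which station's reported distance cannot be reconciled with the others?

Solve using three stations at a time. Using L, M, N (subtract circle equations pairwise → linear system) gives (x, y) ≈ (-150.9, 16.6).
Distances from that point to each station vs reported:
  K: calculated 191.6 vs reported 163.3 → residual 28.3 km
  L: calculated 108.1 vs reported 108.3 → residual 0.2 km
  M: calculated 358.1 vs reported 358.1 → residual 0.0 km
  N: calculated 217.7 vs reported 217.8 → residual 0.1 km
L, M, N are mutually consistent (residuals ≈ 0); K is off by 28.3 km.

K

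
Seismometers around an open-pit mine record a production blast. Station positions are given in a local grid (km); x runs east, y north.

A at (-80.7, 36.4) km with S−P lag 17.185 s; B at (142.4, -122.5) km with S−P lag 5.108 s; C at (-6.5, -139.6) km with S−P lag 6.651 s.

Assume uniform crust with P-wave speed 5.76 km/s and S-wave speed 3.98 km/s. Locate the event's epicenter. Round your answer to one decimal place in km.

Distance from S−P lag: d = Δt · v_P v_S / (v_P − v_S) = Δt · (5.76·3.98)/(5.76−3.98) ≈ 12.8791·Δt.
So d_A = 221.33, d_B = 65.79, d_C = 85.66 km.
Circle about each station: (x + 80.7)² + (y − 36.4)² = 221.33²; (x − 142.4)² + (y + 122.5)² = 65.79²; (x + 6.5)² + (y + 139.6)² = 85.66².
Subtracting the A equation from the B and C equations removes the quadratic terms:
446.2 x − 317.8 y = 72105.20
148.4 x − 352.0 y = 53342.29
Solving the 2×2 system: x ≈ 76.7, y ≈ -119.2 km.

x ≈ 76.7 km, y ≈ -119.2 km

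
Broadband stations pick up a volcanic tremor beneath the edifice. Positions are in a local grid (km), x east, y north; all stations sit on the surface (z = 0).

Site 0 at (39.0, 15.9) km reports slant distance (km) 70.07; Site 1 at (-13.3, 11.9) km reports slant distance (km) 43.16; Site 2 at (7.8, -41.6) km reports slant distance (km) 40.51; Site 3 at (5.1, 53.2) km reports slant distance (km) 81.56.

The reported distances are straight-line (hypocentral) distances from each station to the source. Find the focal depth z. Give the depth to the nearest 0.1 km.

z ≈ 27.7 km

Each station gives a sphere (x−x_i)² + (y−y_i)² + z² = d_i² (stations at z=0).
Subtracting the Site 0 sphere from Site 1 and Site 2: z² cancels, leaving linear equations in x and y:
-104.6 x − 8.0 y = 1591.71
-62.4 x − 115.0 y = 3286.33
Solving: x ≈ -13.596, y ≈ -21.200 km (keep extra digits for the depth step; rounded: -13.6, -21.2).
Then from the Site 0 sphere: z² = 70.07² − (x − 39.0)² − (y − 15.9)² with x = -13.596, y = -21.200, so z ≈ 27.696 ≈ 27.7 km.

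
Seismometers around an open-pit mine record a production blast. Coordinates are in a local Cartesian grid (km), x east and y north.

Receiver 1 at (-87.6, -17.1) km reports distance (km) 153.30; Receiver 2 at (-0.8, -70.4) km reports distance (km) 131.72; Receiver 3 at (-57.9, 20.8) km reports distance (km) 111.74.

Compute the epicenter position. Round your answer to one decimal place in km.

x ≈ 49.6 km, y ≈ 51.3 km

Circle about each station: (x + 87.6)² + (y + 17.1)² = 153.30²; (x + 0.8)² + (y + 70.4)² = 131.72²; (x + 57.9)² + (y − 20.8)² = 111.74².
Subtracting pairs of circle equations eliminates x²+y² and gives linear equations (the radical axes):
173.6 x − 106.6 y = 3141.36
59.4 x + 75.8 y = 6833.94
Solving the 2×2 system: x ≈ 49.6, y ≈ 51.3 km.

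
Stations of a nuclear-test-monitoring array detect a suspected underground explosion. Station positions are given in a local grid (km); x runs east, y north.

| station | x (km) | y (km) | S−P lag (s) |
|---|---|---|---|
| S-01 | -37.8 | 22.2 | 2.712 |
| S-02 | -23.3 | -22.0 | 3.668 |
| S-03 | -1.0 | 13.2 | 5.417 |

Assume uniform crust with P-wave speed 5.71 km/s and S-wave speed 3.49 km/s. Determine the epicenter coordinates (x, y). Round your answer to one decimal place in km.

(-47.8, 0.0)

Distance from S−P lag: d = Δt · v_P v_S / (v_P − v_S) = Δt · (5.71·3.49)/(5.71−3.49) ≈ 8.9765·Δt.
So d_S-01 = 24.34, d_S-02 = 32.93, d_S-03 = 48.63 km.
Circle about each station: (x + 37.8)² + (y − 22.2)² = 24.34²; (x + 23.3)² + (y + 22.0)² = 32.93²; (x + 1.0)² + (y − 13.2)² = 48.63².
Subtracting pairs of circle equations eliminates x²+y² and gives linear equations (the radical axes):
29.0 x − 88.4 y = -1386.74
73.6 x − 18.0 y = -3518.88
Solving the 2×2 system: x ≈ -47.8, y ≈ 0.0 km.
Check against S-01 (with the unrounded x, y): √((x + 37.8)²+(y − 22.2)²) = 24.35 ≈ 24.34 km. ✓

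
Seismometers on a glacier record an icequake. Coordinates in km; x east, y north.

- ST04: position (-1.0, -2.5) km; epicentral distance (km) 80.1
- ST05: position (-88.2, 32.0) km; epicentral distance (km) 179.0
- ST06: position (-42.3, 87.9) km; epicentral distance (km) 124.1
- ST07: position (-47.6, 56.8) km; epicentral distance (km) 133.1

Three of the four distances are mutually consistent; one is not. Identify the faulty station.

Solve using three stations at a time. Using ST05, ST06, ST07 (subtract circle equations pairwise → linear system) gives (x, y) ≈ (81.9, 87.9).
Distances from that point to each station vs reported:
  ST04: calculated 122.7 vs reported 80.1 → residual 42.6 km
  ST05: calculated 179.1 vs reported 179.0 → residual 0.1 km
  ST06: calculated 124.2 vs reported 124.1 → residual 0.1 km
  ST07: calculated 133.2 vs reported 133.1 → residual 0.1 km
ST05, ST06, ST07 are mutually consistent (residuals ≈ 0); ST04 is off by 42.6 km.

ST04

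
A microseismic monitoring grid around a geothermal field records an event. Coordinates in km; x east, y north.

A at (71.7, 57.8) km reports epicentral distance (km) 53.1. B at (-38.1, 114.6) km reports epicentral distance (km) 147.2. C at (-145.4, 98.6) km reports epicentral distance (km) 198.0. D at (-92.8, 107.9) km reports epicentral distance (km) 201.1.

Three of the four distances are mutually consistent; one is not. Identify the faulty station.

C

Solve using three stations at a time. Using A, B, D (subtract circle equations pairwise → linear system) gives (x, y) ≈ (108.0, 96.5).
Distances from that point to each station vs reported:
  A: calculated 53.0 vs reported 53.1 → residual 0.1 km
  B: calculated 147.2 vs reported 147.2 → residual 0.0 km
  C: calculated 253.4 vs reported 198.0 → residual 55.4 km
  D: calculated 201.1 vs reported 201.1 → residual 0.0 km
A, B, D are mutually consistent (residuals ≈ 0); C is off by 55.4 km.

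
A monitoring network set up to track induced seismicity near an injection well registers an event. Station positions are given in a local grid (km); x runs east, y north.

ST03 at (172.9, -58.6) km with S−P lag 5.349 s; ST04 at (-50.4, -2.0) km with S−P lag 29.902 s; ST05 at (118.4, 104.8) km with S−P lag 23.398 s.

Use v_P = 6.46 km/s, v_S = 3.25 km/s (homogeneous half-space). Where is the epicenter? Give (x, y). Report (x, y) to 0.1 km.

(140.0, -46.7)

Distance from S−P lag: d = Δt · v_P v_S / (v_P − v_S) = Δt · (6.46·3.25)/(6.46−3.25) ≈ 6.5405·Δt.
So d_ST03 = 34.99, d_ST04 = 195.57, d_ST05 = 153.03 km.
Circle about each station: (x − 172.9)² + (y + 58.6)² = 34.99²; (x + 50.4)² + (y + 2.0)² = 195.57²; (x − 118.4)² + (y − 104.8)² = 153.03².
Subtracting pairs of circle equations eliminates x²+y² and gives linear equations (the radical axes):
-446.6 x + 113.2 y = -67807.53
-109.0 x + 326.8 y = -30520.65
Solving the 2×2 system: x ≈ 140.0, y ≈ -46.7 km.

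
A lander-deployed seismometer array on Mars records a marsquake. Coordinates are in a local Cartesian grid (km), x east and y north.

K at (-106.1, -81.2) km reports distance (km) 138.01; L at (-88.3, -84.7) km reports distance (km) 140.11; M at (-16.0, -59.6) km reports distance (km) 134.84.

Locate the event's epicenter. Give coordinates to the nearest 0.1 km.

-86.4 km east, 55.4 km north

Circle about each station: (x + 106.1)² + (y + 81.2)² = 138.01²; (x + 88.3)² + (y + 84.7)² = 140.11²; (x + 16.0)² + (y + 59.6)² = 134.84².
Subtracting pairs of circle equations eliminates x²+y² and gives linear equations (the radical axes):
35.6 x − 7.0 y = -3463.72
180.2 x + 43.2 y = -13177.56
Solving the 2×2 system: x ≈ -86.4, y ≈ 55.4 km.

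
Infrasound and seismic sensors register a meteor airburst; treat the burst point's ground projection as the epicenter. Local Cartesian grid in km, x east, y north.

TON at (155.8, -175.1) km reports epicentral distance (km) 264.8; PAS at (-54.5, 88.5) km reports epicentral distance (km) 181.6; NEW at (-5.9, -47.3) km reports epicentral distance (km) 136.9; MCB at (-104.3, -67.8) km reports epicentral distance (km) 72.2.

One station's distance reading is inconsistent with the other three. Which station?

PAS

Solve using three stations at a time. Using TON, NEW, MCB (subtract circle equations pairwise → linear system) gives (x, y) ≈ (-106.7, -140.0).
Distances from that point to each station vs reported:
  TON: calculated 264.8 vs reported 264.8 → residual 0.0 km
  PAS: calculated 234.4 vs reported 181.6 → residual 52.8 km
  NEW: calculated 136.9 vs reported 136.9 → residual 0.0 km
  MCB: calculated 72.2 vs reported 72.2 → residual 0.0 km
TON, NEW, MCB are mutually consistent (residuals ≈ 0); PAS is off by 52.8 km.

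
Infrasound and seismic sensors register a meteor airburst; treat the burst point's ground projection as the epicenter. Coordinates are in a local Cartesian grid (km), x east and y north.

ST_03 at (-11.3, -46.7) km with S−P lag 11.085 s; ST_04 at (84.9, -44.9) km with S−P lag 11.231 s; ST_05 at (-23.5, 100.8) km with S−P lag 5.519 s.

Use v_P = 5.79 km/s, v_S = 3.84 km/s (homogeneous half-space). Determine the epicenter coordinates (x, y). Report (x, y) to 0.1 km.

Distance from S−P lag: d = Δt · v_P v_S / (v_P − v_S) = Δt · (5.79·3.84)/(5.79−3.84) ≈ 11.4018·Δt.
So d_ST_03 = 126.39, d_ST_04 = 128.05, d_ST_05 = 62.93 km.
Circle about each station: (x + 11.3)² + (y + 46.7)² = 126.39²; (x − 84.9)² + (y + 44.9)² = 128.05²; (x + 23.5)² + (y − 100.8)² = 62.93².
Subtracting pairs of circle equations eliminates x²+y² and gives linear equations (the radical axes):
192.4 x + 3.6 y = 6493.07
-24.4 x + 295.0 y = 20418.56
Solving the 2×2 system: x ≈ 32.4, y ≈ 71.9 km.

32.4 km east, 71.9 km north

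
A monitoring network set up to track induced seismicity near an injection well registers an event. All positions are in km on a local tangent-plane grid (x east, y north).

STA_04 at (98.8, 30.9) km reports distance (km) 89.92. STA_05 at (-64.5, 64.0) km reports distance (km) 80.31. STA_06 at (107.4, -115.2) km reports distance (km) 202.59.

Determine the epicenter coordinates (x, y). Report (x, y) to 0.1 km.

x ≈ 15.8 km, y ≈ 65.5 km

Circle about each station: (x − 98.8)² + (y − 30.9)² = 89.92²; (x + 64.5)² + (y − 64.0)² = 80.31²; (x − 107.4)² + (y + 115.2)² = 202.59².
Subtracting the STA_04 equation from the STA_05 and STA_06 equations removes the quadratic terms:
-326.6 x + 66.2 y = -824.09
17.2 x − 292.2 y = -18867.55
Solving the 2×2 system: x ≈ 15.8, y ≈ 65.5 km.
Check against STA_04 (with the unrounded x, y): √((x − 98.8)²+(y − 30.9)²) = 89.92 ≈ 89.92 km. ✓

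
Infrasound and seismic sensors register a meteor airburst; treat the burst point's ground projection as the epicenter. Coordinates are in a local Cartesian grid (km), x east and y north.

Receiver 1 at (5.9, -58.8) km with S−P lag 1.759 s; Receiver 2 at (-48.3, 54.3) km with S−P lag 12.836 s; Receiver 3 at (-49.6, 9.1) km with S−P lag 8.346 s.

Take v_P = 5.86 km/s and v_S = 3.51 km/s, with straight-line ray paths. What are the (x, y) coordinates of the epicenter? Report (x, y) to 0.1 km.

-6.8 km east, -50.1 km north

Distance from S−P lag: d = Δt · v_P v_S / (v_P − v_S) = Δt · (5.86·3.51)/(5.86−3.51) ≈ 8.7526·Δt.
So d_Receiver 1 = 15.40, d_Receiver 2 = 112.35, d_Receiver 3 = 73.05 km.
Circle about each station: (x − 5.9)² + (y + 58.8)² = 15.40²; (x + 48.3)² + (y − 54.3)² = 112.35²; (x + 49.6)² + (y − 9.1)² = 73.05².
Subtracting the Receiver 1 equation from the Receiver 2 and Receiver 3 equations removes the quadratic terms:
-108.4 x + 226.2 y = -10596.23
-111.0 x + 135.8 y = -6048.42
Solving the 2×2 system: x ≈ -6.8, y ≈ -50.1 km.
Check against Receiver 1 (with the unrounded x, y): √((x − 5.9)²+(y + 58.8)²) = 15.40 ≈ 15.40 km. ✓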